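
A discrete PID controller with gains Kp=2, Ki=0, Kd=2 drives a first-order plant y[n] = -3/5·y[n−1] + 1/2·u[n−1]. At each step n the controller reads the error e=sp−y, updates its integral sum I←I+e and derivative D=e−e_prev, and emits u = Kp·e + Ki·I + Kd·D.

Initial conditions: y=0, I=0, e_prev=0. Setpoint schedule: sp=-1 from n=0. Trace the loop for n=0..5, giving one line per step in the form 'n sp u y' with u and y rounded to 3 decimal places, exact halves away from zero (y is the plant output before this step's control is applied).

(exact arithmetic carried between steps; '≈' marks a value shown rounded to 6 d.p. or computed from one; I and e_prev carry over from the previous line; the table rounds u and y to 3 d.p., halves away from zero)
n=0: y=0, sp=-1, e=sp−y=-1; I=-1, D=e−e_prev=-1; u=2·(-1)+0·(-1)+2·(-1)=-4; next y=-3/5·0+1/2·(-4)=-2
n=1: y=-2, sp=-1, e=sp−y=1; I=0, D=e−e_prev=2; u=2·1+0·0+2·2=6; next y=-3/5·(-2)+1/2·6=4.2
n=2: y=4.2, sp=-1, e=sp−y=-5.2; I=-5.2, D=e−e_prev=-6.2; u=2·(-5.2)+0·(-5.2)+2·(-6.2)=-22.8; next y=-3/5·4.2+1/2·(-22.8)=-13.92
n=3: y=-13.92, sp=-1, e=sp−y=12.92; I=7.72, D=e−e_prev=18.12; u=2·12.92+0·7.72+2·18.12=62.08; next y=-3/5·(-13.92)+1/2·62.08=39.392
n=4: y=39.392, sp=-1, e=sp−y=-40.392; I=-32.672, D=e−e_prev=-53.312; u=2·(-40.392)+0·(-32.672)+2·(-53.312)=-187.408; next y=-3/5·39.392+1/2·(-187.408)=-117.3392
n=5: y=-117.3392, sp=-1, e=sp−y=116.3392; I=83.6672, D=e−e_prev=156.7312; u=2·116.3392+0·83.6672+2·156.7312=546.1408; next y=-3/5·(-117.3392)+1/2·546.1408=343.47392

0 -1 -4.000 0.000
1 -1 6.000 -2.000
2 -1 -22.800 4.200
3 -1 62.080 -13.920
4 -1 -187.408 39.392
5 -1 546.141 -117.339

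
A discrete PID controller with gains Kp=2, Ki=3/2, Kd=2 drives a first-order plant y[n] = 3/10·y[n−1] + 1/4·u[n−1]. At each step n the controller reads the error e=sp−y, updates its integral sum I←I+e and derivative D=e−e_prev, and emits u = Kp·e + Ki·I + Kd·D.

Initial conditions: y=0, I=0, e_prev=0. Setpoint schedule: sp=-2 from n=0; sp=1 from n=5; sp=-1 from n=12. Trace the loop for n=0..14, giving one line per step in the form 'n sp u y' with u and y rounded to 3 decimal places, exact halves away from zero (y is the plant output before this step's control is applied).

(exact arithmetic carried between steps; '≈' marks a value shown rounded to 6 d.p. or computed from one; I and e_prev carry over from the previous line; the table rounds u and y to 3 d.p., halves away from zero)
n=0: y=0, sp=-2, e=sp−y=-2; I=-2, D=e−e_prev=-2; u=2·(-2)+3/2·(-2)+2·(-2)=-11; next y=3/10·0+1/4·(-11)=-2.75
n=1: y=-2.75, sp=-2, e=sp−y=0.75; I=-1.25, D=e−e_prev=2.75; u=2·0.75+3/2·(-1.25)+2·2.75=5.125; next y=3/10·(-2.75)+1/4·5.125=0.45625
n=2: y=0.45625, sp=-2, e=sp−y=-2.45625; I=-3.70625, D=e−e_prev=-3.20625; u=2·(-2.45625)+3/2·(-3.70625)+2·(-3.20625)=-16.884375; next y=3/10·0.45625+1/4·(-16.884375)≈-4.084219
n=3: y≈-4.084219, sp=-2, e=sp−y≈2.084219; I≈-1.622031, D=e−e_prev≈4.540469; u=2·2.084219+3/2·(-1.622031)+2·4.540469≈10.816328; next y=3/10·(-4.084219)+1/4·10.816328≈1.478816
n=4: y≈1.478816, sp=-2, e=sp−y≈-3.478816; I≈-5.100848, D=e−e_prev≈-5.563035; u=2·(-3.478816)+3/2·(-5.100848)+2·(-5.563035)≈-25.734975; next y=3/10·1.478816+1/4·(-25.734975)≈-5.990099
n=5: y≈-5.990099, sp=1, e=sp−y≈6.990099; I≈1.889251, D=e−e_prev≈10.468915; u=2·6.990099+3/2·1.889251+2·10.468915≈37.751904; next y=3/10·(-5.990099)+1/4·37.751904≈7.640946
n=6: y≈7.640946, sp=1, e=sp−y≈-6.640946; I≈-4.751695, D=e−e_prev≈-13.631045; u=2·(-6.640946)+3/2·(-4.751695)+2·(-13.631045)≈-47.671526; next y=3/10·7.640946+1/4·(-47.671526)≈-9.625598
n=7: y≈-9.625598, sp=1, e=sp−y≈10.625598; I≈5.873902, D=e−e_prev≈17.266544; u=2·10.625598+3/2·5.873902+2·17.266544≈64.595137; next y=3/10·(-9.625598)+1/4·64.595137≈13.261105
n=8: y≈13.261105, sp=1, e=sp−y≈-12.261105; I≈-6.387203, D=e−e_prev≈-22.886703; u=2·(-12.261105)+3/2·(-6.387203)+2·(-22.886703)≈-79.876419; next y=3/10·13.261105+1/4·(-79.876419)≈-15.990773
n=9: y≈-15.990773, sp=1, e=sp−y≈16.990773; I≈10.603571, D=e−e_prev≈29.251878; u=2·16.990773+3/2·10.603571+2·29.251878≈108.390659; next y=3/10·(-15.990773)+1/4·108.390659≈22.300433
n=10: y≈22.300433, sp=1, e=sp−y≈-21.300433; I≈-10.696862, D=e−e_prev≈-38.291206; u=2·(-21.300433)+3/2·(-10.696862)+2·(-38.291206)≈-135.228571; next y=3/10·22.300433+1/4·(-135.228571)≈-27.117013
n=11: y≈-27.117013, sp=1, e=sp−y≈28.117013; I≈17.420151, D=e−e_prev≈49.417446; u=2·28.117013+3/2·17.420151+2·49.417446≈181.199143; next y=3/10·(-27.117013)+1/4·181.199143≈37.164682
n=12: y≈37.164682, sp=-1, e=sp−y≈-38.164682; I≈-20.744531, D=e−e_prev≈-66.281695; u=2·(-38.164682)+3/2·(-20.744531)+2·(-66.281695)≈-240.009550; next y=3/10·37.164682+1/4·(-240.009550)≈-48.852983
n=13: y≈-48.852983, sp=-1, e=sp−y≈47.852983; I≈27.108452, D=e−e_prev≈86.017665; u=2·47.852983+3/2·27.108452+2·86.017665≈308.403974; next y=3/10·(-48.852983)+1/4·308.403974≈62.445099
n=14: y≈62.445099, sp=-1, e=sp−y≈-63.445099; I≈-36.336647, D=e−e_prev≈-111.298082; u=2·(-63.445099)+3/2·(-36.336647)+2·(-111.298082)≈-403.991330; next y=3/10·62.445099+1/4·(-403.991330)≈-82.264303

0 -2 -11.000 0.000
1 -2 5.125 -2.750
2 -2 -16.884 0.456
3 -2 10.816 -4.084
4 -2 -25.735 1.479
5 1 37.752 -5.990
6 1 -47.672 7.641
7 1 64.595 -9.626
8 1 -79.876 13.261
9 1 108.391 -15.991
10 1 -135.229 22.300
11 1 181.199 -27.117
12 -1 -240.010 37.165
13 -1 308.404 -48.853
14 -1 -403.991 62.445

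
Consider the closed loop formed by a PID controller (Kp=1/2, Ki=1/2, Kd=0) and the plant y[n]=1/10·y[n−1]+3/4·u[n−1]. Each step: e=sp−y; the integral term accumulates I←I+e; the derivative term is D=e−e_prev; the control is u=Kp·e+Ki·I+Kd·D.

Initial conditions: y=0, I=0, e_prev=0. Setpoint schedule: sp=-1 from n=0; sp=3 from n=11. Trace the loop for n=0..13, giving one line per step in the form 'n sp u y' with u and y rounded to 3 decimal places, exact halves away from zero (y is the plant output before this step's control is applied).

(exact arithmetic carried between steps; '≈' marks a value shown rounded to 6 d.p. or computed from one; I and e_prev carry over from the previous line; the table rounds u and y to 3 d.p., halves away from zero)
n=0: y=0, sp=-1, e=sp−y=-1; I=-1, D=e−e_prev=-1; u=1/2·(-1)+1/2·(-1)+0·(-1)=-1; next y=1/10·0+3/4·(-1)=-0.75
n=1: y=-0.75, sp=-1, e=sp−y=-0.25; I=-1.25, D=e−e_prev=0.75; u=1/2·(-0.25)+1/2·(-1.25)+0·0.75=-0.75; next y=1/10·(-0.75)+3/4·(-0.75)=-0.6375
n=2: y=-0.6375, sp=-1, e=sp−y=-0.3625; I=-1.6125, D=e−e_prev=-0.1125; u=1/2·(-0.3625)+1/2·(-1.6125)+0·(-0.1125)=-0.9875; next y=1/10·(-0.6375)+3/4·(-0.9875)=-0.804375
n=3: y=-0.804375, sp=-1, e=sp−y=-0.195625; I=-1.808125, D=e−e_prev=0.166875; u=1/2·(-0.195625)+1/2·(-1.808125)+0·0.166875=-1.001875; next y=1/10·(-0.804375)+3/4·(-1.001875)≈-0.831844
n=4: y≈-0.831844, sp=-1, e=sp−y≈-0.168156; I≈-1.976281, D=e−e_prev≈0.027469; u=1/2·(-0.168156)+1/2·(-1.976281)+0·0.027469≈-1.072219; next y=1/10·(-0.831844)+3/4·(-1.072219)≈-0.887348
n=5: y≈-0.887348, sp=-1, e=sp−y≈-0.112652; I≈-2.088933, D=e−e_prev≈0.055505; u=1/2·(-0.112652)+1/2·(-2.088933)+0·0.055505≈-1.100792; next y=1/10·(-0.887348)+3/4·(-1.100792)≈-0.914329
n=6: y≈-0.914329, sp=-1, e=sp−y≈-0.085671; I≈-2.174604, D=e−e_prev≈0.026981; u=1/2·(-0.085671)+1/2·(-2.174604)+0·0.026981≈-1.130137; next y=1/10·(-0.914329)+3/4·(-1.130137)≈-0.939036
n=7: y≈-0.939036, sp=-1, e=sp−y≈-0.060964; I≈-2.235568, D=e−e_prev≈0.024707; u=1/2·(-0.060964)+1/2·(-2.235568)+0·0.024707≈-1.148266; next y=1/10·(-0.939036)+3/4·(-1.148266)≈-0.955103
n=8: y≈-0.955103, sp=-1, e=sp−y≈-0.044897; I≈-2.280465, D=e−e_prev≈0.016067; u=1/2·(-0.044897)+1/2·(-2.280465)+0·0.016067≈-1.162681; next y=1/10·(-0.955103)+3/4·(-1.162681)≈-0.967521
n=9: y≈-0.967521, sp=-1, e=sp−y≈-0.032479; I≈-2.312944, D=e−e_prev≈0.012418; u=1/2·(-0.032479)+1/2·(-2.312944)+0·0.012418≈-1.172711; next y=1/10·(-0.967521)+3/4·(-1.172711)≈-0.976286
n=10: y≈-0.976286, sp=-1, e=sp−y≈-0.023714; I≈-2.336658, D=e−e_prev≈0.008765; u=1/2·(-0.023714)+1/2·(-2.336658)+0·0.008765≈-1.180186; next y=1/10·(-0.976286)+3/4·(-1.180186)≈-0.982768
n=11: y≈-0.982768, sp=3, e=sp−y≈3.982768; I≈1.646110, D=e−e_prev≈4.006483; u=1/2·3.982768+1/2·1.646110+0·4.006483≈2.814439; next y=1/10·(-0.982768)+3/4·2.814439≈2.012553
n=12: y≈2.012553, sp=3, e=sp−y≈0.987447; I≈2.633558, D=e−e_prev≈-2.995321; u=1/2·0.987447+1/2·2.633558+0·(-2.995321)≈1.810502; next y=1/10·2.012553+3/4·1.810502≈1.559132
n=13: y≈1.559132, sp=3, e=sp−y≈1.440868; I≈4.074425, D=e−e_prev≈0.453420; u=1/2·1.440868+1/2·4.074425+0·0.453420≈2.757647; next y=1/10·1.559132+3/4·2.757647≈2.224148

0 -1 -1.000 0.000
1 -1 -0.750 -0.750
2 -1 -0.988 -0.638
3 -1 -1.002 -0.804
4 -1 -1.072 -0.832
5 -1 -1.101 -0.887
6 -1 -1.130 -0.914
7 -1 -1.148 -0.939
8 -1 -1.163 -0.955
9 -1 -1.173 -0.968
10 -1 -1.180 -0.976
11 3 2.814 -0.983
12 3 1.811 2.013
13 3 2.758 1.559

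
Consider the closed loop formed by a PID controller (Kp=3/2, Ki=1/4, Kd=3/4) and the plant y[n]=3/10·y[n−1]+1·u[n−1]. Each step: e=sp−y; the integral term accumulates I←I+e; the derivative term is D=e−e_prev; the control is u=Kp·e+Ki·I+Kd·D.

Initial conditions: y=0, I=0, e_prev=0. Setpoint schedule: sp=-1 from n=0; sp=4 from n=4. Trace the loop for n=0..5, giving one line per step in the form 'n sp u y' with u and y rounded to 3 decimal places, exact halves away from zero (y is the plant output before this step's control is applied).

0 -1 -2.500 0.000
1 -1 4.250 -2.500
2 -1 -12.250 3.500
3 -1 27.875 -11.200
4 4 -57.388 24.515
5 4 146.890 -50.033

(exact arithmetic carried between steps; '≈' marks a value shown rounded to 6 d.p. or computed from one; I and e_prev carry over from the previous line; the table rounds u and y to 3 d.p., halves away from zero)
n=0: y=0, sp=-1, e=sp−y=-1; I=-1, D=e−e_prev=-1; u=3/2·(-1)+1/4·(-1)+3/4·(-1)=-2.5; next y=3/10·0+1·(-2.5)=-2.5
n=1: y=-2.5, sp=-1, e=sp−y=1.5; I=0.5, D=e−e_prev=2.5; u=3/2·1.5+1/4·0.5+3/4·2.5=4.25; next y=3/10·(-2.5)+1·4.25=3.5
n=2: y=3.5, sp=-1, e=sp−y=-4.5; I=-4, D=e−e_prev=-6; u=3/2·(-4.5)+1/4·(-4)+3/4·(-6)=-12.25; next y=3/10·3.5+1·(-12.25)=-11.2
n=3: y=-11.2, sp=-1, e=sp−y=10.2; I=6.2, D=e−e_prev=14.7; u=3/2·10.2+1/4·6.2+3/4·14.7=27.875; next y=3/10·(-11.2)+1·27.875=24.515
n=4: y=24.515, sp=4, e=sp−y=-20.515; I=-14.315, D=e−e_prev=-30.715; u=3/2·(-20.515)+1/4·(-14.315)+3/4·(-30.715)=-57.3875; next y=3/10·24.515+1·(-57.3875)=-50.033
n=5: y=-50.033, sp=4, e=sp−y=54.033; I=39.718, D=e−e_prev=74.548; u=3/2·54.033+1/4·39.718+3/4·74.548=146.89; next y=3/10·(-50.033)+1·146.89=131.8801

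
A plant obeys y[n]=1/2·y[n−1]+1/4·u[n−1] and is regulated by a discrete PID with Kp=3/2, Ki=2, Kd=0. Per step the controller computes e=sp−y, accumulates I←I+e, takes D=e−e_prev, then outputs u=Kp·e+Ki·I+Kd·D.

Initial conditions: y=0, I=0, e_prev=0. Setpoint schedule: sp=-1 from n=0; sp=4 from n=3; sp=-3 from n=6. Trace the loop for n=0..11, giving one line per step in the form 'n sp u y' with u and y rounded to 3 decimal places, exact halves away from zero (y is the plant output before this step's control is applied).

0 -1 -3.500 0.000
1 -1 -2.438 -0.875
2 -1 -2.086 -1.047
3 4 15.501 -1.045
4 4 10.199 3.353
5 4 8.437 4.226
6 -3 -16.502 4.222
7 -3 -9.118 -2.014
8 -3 -6.636 -3.287
9 -3 -6.008 -3.302
10 -3 -5.925 -3.153
11 -3 -5.952 -3.058

(exact arithmetic carried between steps; '≈' marks a value shown rounded to 6 d.p. or computed from one; I and e_prev carry over from the previous line; the table rounds u and y to 3 d.p., halves away from zero)
n=0: y=0, sp=-1, e=sp−y=-1; I=-1, D=e−e_prev=-1; u=3/2·(-1)+2·(-1)+0·(-1)=-3.5; next y=1/2·0+1/4·(-3.5)=-0.875
n=1: y=-0.875, sp=-1, e=sp−y=-0.125; I=-1.125, D=e−e_prev=0.875; u=3/2·(-0.125)+2·(-1.125)+0·0.875=-2.4375; next y=1/2·(-0.875)+1/4·(-2.4375)=-1.046875
n=2: y=-1.046875, sp=-1, e=sp−y=0.046875; I=-1.078125, D=e−e_prev=0.171875; u=3/2·0.046875+2·(-1.078125)+0·0.171875≈-2.085938; next y=1/2·(-1.046875)+1/4·(-2.085938)≈-1.044922
n=3: y≈-1.044922, sp=4, e=sp−y≈5.044922; I≈3.966797, D=e−e_prev≈4.998047; u=3/2·5.044922+2·3.966797+0·4.998047≈15.500977; next y=1/2·(-1.044922)+1/4·15.500977≈3.352783
n=4: y≈3.352783, sp=4, e=sp−y≈0.647217; I≈4.614014, D=e−e_prev≈-4.397705; u=3/2·0.647217+2·4.614014+0·(-4.397705)≈10.198853; next y=1/2·3.352783+1/4·10.198853≈4.226105
n=5: y≈4.226105, sp=4, e=sp−y≈-0.226105; I≈4.387909, D=e−e_prev≈-0.873322; u=3/2·(-0.226105)+2·4.387909+0·(-0.873322)≈8.436661; next y=1/2·4.226105+1/4·8.436661≈4.222218
n=6: y≈4.222218, sp=-3, e=sp−y≈-7.222218; I≈-2.834309, D=e−e_prev≈-6.996113; u=3/2·(-7.222218)+2·(-2.834309)+0·(-6.996113)≈-16.501944; next y=1/2·4.222218+1/4·(-16.501944)≈-2.014377
n=7: y≈-2.014377, sp=-3, e=sp−y≈-0.985623; I≈-3.819932, D=e−e_prev≈6.236595; u=3/2·(-0.985623)+2·(-3.819932)+0·6.236595≈-9.118297; next y=1/2·(-2.014377)+1/4·(-9.118297)≈-3.286763
n=8: y≈-3.286763, sp=-3, e=sp−y≈0.286763; I≈-3.533169, D=e−e_prev≈1.272386; u=3/2·0.286763+2·(-3.533169)+0·1.272386≈-6.636193; next y=1/2·(-3.286763)+1/4·(-6.636193)≈-3.302430
n=9: y≈-3.302430, sp=-3, e=sp−y≈0.302430; I≈-3.230739, D=e−e_prev≈0.015667; u=3/2·0.302430+2·(-3.230739)+0·0.015667≈-6.007833; next y=1/2·(-3.302430)+1/4·(-6.007833)≈-3.153173
n=10: y≈-3.153173, sp=-3, e=sp−y≈0.153173; I≈-3.077566, D=e−e_prev≈-0.149256; u=3/2·0.153173+2·(-3.077566)+0·(-0.149256)≈-5.925372; next y=1/2·(-3.153173)+1/4·(-5.925372)≈-3.057930
n=11: y≈-3.057930, sp=-3, e=sp−y≈0.057930; I≈-3.019636, D=e−e_prev≈-0.095244; u=3/2·0.057930+2·(-3.019636)+0·(-0.095244)≈-5.952378; next y=1/2·(-3.057930)+1/4·(-5.952378)≈-3.017059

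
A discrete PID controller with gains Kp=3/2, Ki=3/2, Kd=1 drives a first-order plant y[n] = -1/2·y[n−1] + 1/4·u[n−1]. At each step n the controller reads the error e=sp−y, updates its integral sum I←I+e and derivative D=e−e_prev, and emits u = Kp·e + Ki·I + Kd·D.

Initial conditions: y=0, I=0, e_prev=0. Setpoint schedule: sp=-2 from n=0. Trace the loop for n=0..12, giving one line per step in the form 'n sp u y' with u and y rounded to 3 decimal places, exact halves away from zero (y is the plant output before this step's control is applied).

0 -2 -8.000 0.000
1 -2 -1.000 -2.000
2 -2 -14.000 0.750
3 -2 3.125 -3.875
4 -2 -25.063 2.719
5 -2 15.828 -7.625
6 -2 -47.656 7.770
7 -2 47.357 -15.799
8 -2 -97.663 19.739
9 -2 121.362 -34.285
10 -2 -211.307 47.483
11 -2 292.442 -76.568
12 -2 -471.609 111.395

(exact arithmetic carried between steps; '≈' marks a value shown rounded to 6 d.p. or computed from one; I and e_prev carry over from the previous line; the table rounds u and y to 3 d.p., halves away from zero)
n=0: y=0, sp=-2, e=sp−y=-2; I=-2, D=e−e_prev=-2; u=3/2·(-2)+3/2·(-2)+1·(-2)=-8; next y=-1/2·0+1/4·(-8)=-2
n=1: y=-2, sp=-2, e=sp−y=0; I=-2, D=e−e_prev=2; u=3/2·0+3/2·(-2)+1·2=-1; next y=-1/2·(-2)+1/4·(-1)=0.75
n=2: y=0.75, sp=-2, e=sp−y=-2.75; I=-4.75, D=e−e_prev=-2.75; u=3/2·(-2.75)+3/2·(-4.75)+1·(-2.75)=-14; next y=-1/2·0.75+1/4·(-14)=-3.875
n=3: y=-3.875, sp=-2, e=sp−y=1.875; I=-2.875, D=e−e_prev=4.625; u=3/2·1.875+3/2·(-2.875)+1·4.625=3.125; next y=-1/2·(-3.875)+1/4·3.125=2.71875
n=4: y=2.71875, sp=-2, e=sp−y=-4.71875; I=-7.59375, D=e−e_prev=-6.59375; u=3/2·(-4.71875)+3/2·(-7.59375)+1·(-6.59375)=-25.0625; next y=-1/2·2.71875+1/4·(-25.0625)=-7.625
n=5: y=-7.625, sp=-2, e=sp−y=5.625; I=-1.96875, D=e−e_prev=10.34375; u=3/2·5.625+3/2·(-1.96875)+1·10.34375=15.828125; next y=-1/2·(-7.625)+1/4·15.828125≈7.769531
n=6: y≈7.769531, sp=-2, e=sp−y≈-9.769531; I≈-11.738281, D=e−e_prev≈-15.394531; u=3/2·(-9.769531)+3/2·(-11.738281)+1·(-15.394531)≈-47.65625; next y=-1/2·7.769531+1/4·(-47.65625)≈-15.798828
n=7: y≈-15.798828, sp=-2, e=sp−y≈13.798828; I≈2.060547, D=e−e_prev≈23.568359; u=3/2·13.798828+3/2·2.060547+1·23.568359≈47.357422; next y=-1/2·(-15.798828)+1/4·47.357422≈19.738770
n=8: y≈19.738770, sp=-2, e=sp−y≈-21.738770; I≈-19.678223, D=e−e_prev≈-35.537598; u=3/2·(-21.738770)+3/2·(-19.678223)+1·(-35.537598)≈-97.663086; next y=-1/2·19.738770+1/4·(-97.663086)≈-34.285156
n=9: y≈-34.285156, sp=-2, e=sp−y≈32.285156; I≈12.606934, D=e−e_prev≈54.023926; u=3/2·32.285156+3/2·12.606934+1·54.023926≈121.362061; next y=-1/2·(-34.285156)+1/4·121.362061≈47.483093
n=10: y≈47.483093, sp=-2, e=sp−y≈-49.483093; I≈-36.876160, D=e−e_prev≈-81.768250; u=3/2·(-49.483093)+3/2·(-36.876160)+1·(-81.768250)≈-211.307129; next y=-1/2·47.483093+1/4·(-211.307129)≈-76.568329
n=11: y≈-76.568329, sp=-2, e=sp−y≈74.568329; I≈37.692169, D=e−e_prev≈124.051422; u=3/2·74.568329+3/2·37.692169+1·124.051422≈292.442169; next y=-1/2·(-76.568329)+1/4·292.442169≈111.394707
n=12: y≈111.394707, sp=-2, e=sp−y≈-113.394707; I≈-75.702538, D=e−e_prev≈-187.963036; u=3/2·(-113.394707)+3/2·(-75.702538)+1·(-187.963036)≈-471.608902; next y=-1/2·111.394707+1/4·(-471.608902)≈-173.599579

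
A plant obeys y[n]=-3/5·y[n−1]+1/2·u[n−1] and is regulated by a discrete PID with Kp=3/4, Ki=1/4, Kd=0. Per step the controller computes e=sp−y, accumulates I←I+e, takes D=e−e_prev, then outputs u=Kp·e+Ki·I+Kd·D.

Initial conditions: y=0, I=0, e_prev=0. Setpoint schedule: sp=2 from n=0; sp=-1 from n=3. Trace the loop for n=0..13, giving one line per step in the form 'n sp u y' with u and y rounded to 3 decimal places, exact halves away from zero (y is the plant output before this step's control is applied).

0 2 2.000 0.000
1 2 1.500 1.000
2 2 2.600 0.150
3 -1 -0.998 1.210
4 -1 0.885 -1.225
5 -1 -1.461 1.177
6 -1 0.609 -1.437
7 -1 -1.885 1.166
8 -1 0.382 -1.643
9 -1 -2.276 1.177
10 -1 0.200 -1.844
11 -1 -2.640 1.207
12 -1 0.059 -2.044
13 -1 -2.979 1.256

(exact arithmetic carried between steps; '≈' marks a value shown rounded to 6 d.p. or computed from one; I and e_prev carry over from the previous line; the table rounds u and y to 3 d.p., halves away from zero)
n=0: y=0, sp=2, e=sp−y=2; I=2, D=e−e_prev=2; u=3/4·2+1/4·2+0·2=2; next y=-3/5·0+1/2·2=1
n=1: y=1, sp=2, e=sp−y=1; I=3, D=e−e_prev=-1; u=3/4·1+1/4·3+0·(-1)=1.5; next y=-3/5·1+1/2·1.5=0.15
n=2: y=0.15, sp=2, e=sp−y=1.85; I=4.85, D=e−e_prev=0.85; u=3/4·1.85+1/4·4.85+0·0.85=2.6; next y=-3/5·0.15+1/2·2.6=1.21
n=3: y=1.21, sp=-1, e=sp−y=-2.21; I=2.64, D=e−e_prev=-4.06; u=3/4·(-2.21)+1/4·2.64+0·(-4.06)=-0.9975; next y=-3/5·1.21+1/2·(-0.9975)=-1.22475
n=4: y=-1.22475, sp=-1, e=sp−y=0.22475; I=2.86475, D=e−e_prev=2.43475; u=3/4·0.22475+1/4·2.86475+0·2.43475=0.88475; next y=-3/5·(-1.22475)+1/2·0.88475=1.177225
n=5: y=1.177225, sp=-1, e=sp−y=-2.177225; I=0.687525, D=e−e_prev=-2.401975; u=3/4·(-2.177225)+1/4·0.687525+0·(-2.401975)≈-1.461038; next y=-3/5·1.177225+1/2·(-1.461038)≈-1.436854
n=6: y≈-1.436854, sp=-1, e=sp−y≈0.436854; I≈1.124379, D=e−e_prev≈2.614079; u=3/4·0.436854+1/4·1.124379+0·2.614079≈0.608735; next y=-3/5·(-1.436854)+1/2·0.608735≈1.166480
n=7: y≈1.166480, sp=-1, e=sp−y≈-2.166480; I≈-1.042101, D=e−e_prev≈-2.603334; u=3/4·(-2.166480)+1/4·(-1.042101)+0·(-2.603334)≈-1.885385; next y=-3/5·1.166480+1/2·(-1.885385)≈-1.642580
n=8: y≈-1.642580, sp=-1, e=sp−y≈0.642580; I≈-0.399521, D=e−e_prev≈2.809060; u=3/4·0.642580+1/4·(-0.399521)+0·2.809060≈0.382055; next y=-3/5·(-1.642580)+1/2·0.382055≈1.176576
n=9: y≈1.176576, sp=-1, e=sp−y≈-2.176576; I≈-2.576096, D=e−e_prev≈-2.819156; u=3/4·(-2.176576)+1/4·(-2.576096)+0·(-2.819156)≈-2.276456; next y=-3/5·1.176576+1/2·(-2.276456)≈-1.844173
n=10: y≈-1.844173, sp=-1, e=sp−y≈0.844173; I≈-1.731923, D=e−e_prev≈3.020749; u=3/4·0.844173+1/4·(-1.731923)+0·3.020749≈0.200149; next y=-3/5·(-1.844173)+1/2·0.200149≈1.206579
n=11: y≈1.206579, sp=-1, e=sp−y≈-2.206579; I≈-3.938502, D=e−e_prev≈-3.050752; u=3/4·(-2.206579)+1/4·(-3.938502)+0·(-3.050752)≈-2.639559; next y=-3/5·1.206579+1/2·(-2.639559)≈-2.043727
n=12: y≈-2.043727, sp=-1, e=sp−y≈1.043727; I≈-2.894775, D=e−e_prev≈3.250306; u=3/4·1.043727+1/4·(-2.894775)+0·3.250306≈0.059102; next y=-3/5·(-2.043727)+1/2·0.059102≈1.255787
n=13: y≈1.255787, sp=-1, e=sp−y≈-2.255787; I≈-5.150562, D=e−e_prev≈-3.299514; u=3/4·(-2.255787)+1/4·(-5.150562)+0·(-3.299514)≈-2.979481; next y=-3/5·1.255787+1/2·(-2.979481)≈-2.243213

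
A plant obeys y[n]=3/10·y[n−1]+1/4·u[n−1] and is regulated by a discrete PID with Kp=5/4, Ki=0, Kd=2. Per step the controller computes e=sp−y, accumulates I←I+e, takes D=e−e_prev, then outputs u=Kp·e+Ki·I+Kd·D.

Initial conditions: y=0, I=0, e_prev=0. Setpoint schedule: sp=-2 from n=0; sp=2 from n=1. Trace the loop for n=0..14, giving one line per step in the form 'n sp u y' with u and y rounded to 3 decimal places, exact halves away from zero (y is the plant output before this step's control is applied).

0 -2 -6.500 0.000
1 2 15.781 -1.625
2 2 -11.988 3.458
3 2 15.784 -1.960
4 2 -12.333 3.358
5 2 15.963 -2.076
6 2 -12.598 3.368
7 2 16.188 -2.139
8 2 -12.845 3.405
9 2 16.427 -2.190
10 2 -13.092 3.450
11 2 16.673 -2.238
12 2 -13.341 3.497
13 2 16.924 -2.286
14 2 -13.594 3.545

(exact arithmetic carried between steps; '≈' marks a value shown rounded to 6 d.p. or computed from one; I and e_prev carry over from the previous line; the table rounds u and y to 3 d.p., halves away from zero)
n=0: y=0, sp=-2, e=sp−y=-2; I=-2, D=e−e_prev=-2; u=5/4·(-2)+0·(-2)+2·(-2)=-6.5; next y=3/10·0+1/4·(-6.5)=-1.625
n=1: y=-1.625, sp=2, e=sp−y=3.625; I=1.625, D=e−e_prev=5.625; u=5/4·3.625+0·1.625+2·5.625=15.78125; next y=3/10·(-1.625)+1/4·15.78125≈3.457813
n=2: y≈3.457813, sp=2, e=sp−y≈-1.457813; I≈0.167188, D=e−e_prev≈-5.082813; u=5/4·(-1.457813)+0·0.167188+2·(-5.082813)≈-11.987891; next y=3/10·3.457813+1/4·(-11.987891)≈-1.959629
n=3: y≈-1.959629, sp=2, e=sp−y≈3.959629; I≈4.126816, D=e−e_prev≈5.417441; u=5/4·3.959629+0·4.126816+2·5.417441≈15.784419; next y=3/10·(-1.959629)+1/4·15.784419≈3.358216
n=4: y≈3.358216, sp=2, e=sp−y≈-1.358216; I≈2.768600, D=e−e_prev≈-5.317845; u=5/4·(-1.358216)+0·2.768600+2·(-5.317845)≈-12.333460; next y=3/10·3.358216+1/4·(-12.333460)≈-2.075900
n=5: y≈-2.075900, sp=2, e=sp−y≈4.075900; I≈6.844501, D=e−e_prev≈5.434116; u=5/4·4.075900+0·6.844501+2·5.434116≈15.963108; next y=3/10·(-2.075900)+1/4·15.963108≈3.368007
n=6: y≈3.368007, sp=2, e=sp−y≈-1.368007; I≈5.476494, D=e−e_prev≈-5.443907; u=5/4·(-1.368007)+0·5.476494+2·(-5.443907)≈-12.597823; next y=3/10·3.368007+1/4·(-12.597823)≈-2.139054
n=7: y≈-2.139054, sp=2, e=sp−y≈4.139054; I≈9.615547, D=e−e_prev≈5.507060; u=5/4·4.139054+0·9.615547+2·5.507060≈16.187938; next y=3/10·(-2.139054)+1/4·16.187938≈3.405268
n=8: y≈3.405268, sp=2, e=sp−y≈-1.405268; I≈8.210279, D=e−e_prev≈-5.544322; u=5/4·(-1.405268)+0·8.210279+2·(-5.544322)≈-12.845230; next y=3/10·3.405268+1/4·(-12.845230)≈-2.189727
n=9: y≈-2.189727, sp=2, e=sp−y≈4.189727; I≈12.400006, D=e−e_prev≈5.594995; u=5/4·4.189727+0·12.400006+2·5.594995≈16.427149; next y=3/10·(-2.189727)+1/4·16.427149≈3.449869
n=10: y≈3.449869, sp=2, e=sp−y≈-1.449869; I≈10.950136, D=e−e_prev≈-5.639596; u=5/4·(-1.449869)+0·10.950136+2·(-5.639596)≈-13.091529; next y=3/10·3.449869+1/4·(-13.091529)≈-2.237921
n=11: y≈-2.237921, sp=2, e=sp−y≈4.237921; I≈15.188058, D=e−e_prev≈5.687791; u=5/4·4.237921+0·15.188058+2·5.687791≈16.672983; next y=3/10·(-2.237921)+1/4·16.672983≈3.496869
n=12: y≈3.496869, sp=2, e=sp−y≈-1.496869; I≈13.691189, D=e−e_prev≈-5.734791; u=5/4·(-1.496869)+0·13.691189+2·(-5.734791)≈-13.340668; next y=3/10·3.496869+1/4·(-13.340668)≈-2.286106
n=13: y≈-2.286106, sp=2, e=sp−y≈4.286106; I≈17.977295, D=e−e_prev≈5.782976; u=5/4·4.286106+0·17.977295+2·5.782976≈16.923584; next y=3/10·(-2.286106)+1/4·16.923584≈3.545064
n=14: y≈3.545064, sp=2, e=sp−y≈-1.545064; I≈16.432231, D=e−e_prev≈-5.831170; u=5/4·(-1.545064)+0·16.432231+2·(-5.831170)≈-13.593671; next y=3/10·3.545064+1/4·(-13.593671)≈-2.334898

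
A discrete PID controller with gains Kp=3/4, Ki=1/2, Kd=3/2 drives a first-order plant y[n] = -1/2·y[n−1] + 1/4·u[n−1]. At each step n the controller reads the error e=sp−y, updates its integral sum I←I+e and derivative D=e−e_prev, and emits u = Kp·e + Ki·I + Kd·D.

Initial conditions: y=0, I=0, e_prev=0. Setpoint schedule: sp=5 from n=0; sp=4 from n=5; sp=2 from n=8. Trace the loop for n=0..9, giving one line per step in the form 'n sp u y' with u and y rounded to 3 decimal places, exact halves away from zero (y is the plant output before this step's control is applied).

0 5 13.750 0.000
1 5 -0.703 3.438
2 5 19.897 -1.895
3 5 -6.148 5.922
4 5 33.769 -4.498
5 4 -21.631 10.691
6 4 58.279 -10.753
7 4 -50.935 19.946
8 2 98.938 -22.707
9 2 -111.374 36.088

(exact arithmetic carried between steps; '≈' marks a value shown rounded to 6 d.p. or computed from one; I and e_prev carry over from the previous line; the table rounds u and y to 3 d.p., halves away from zero)
n=0: y=0, sp=5, e=sp−y=5; I=5, D=e−e_prev=5; u=3/4·5+1/2·5+3/2·5=13.75; next y=-1/2·0+1/4·13.75=3.4375
n=1: y=3.4375, sp=5, e=sp−y=1.5625; I=6.5625, D=e−e_prev=-3.4375; u=3/4·1.5625+1/2·6.5625+3/2·(-3.4375)=-0.703125; next y=-1/2·3.4375+1/4·(-0.703125)≈-1.894531
n=2: y≈-1.894531, sp=5, e=sp−y≈6.894531; I≈13.457031, D=e−e_prev≈5.332031; u=3/4·6.894531+1/2·13.457031+3/2·5.332031≈19.897461; next y=-1/2·(-1.894531)+1/4·19.897461≈5.921631
n=3: y≈5.921631, sp=5, e=sp−y≈-0.921631; I≈12.535400, D=e−e_prev≈-7.816162; u=3/4·(-0.921631)+1/2·12.535400+3/2·(-7.816162)≈-6.147766; next y=-1/2·5.921631+1/4·(-6.147766)≈-4.497757
n=4: y≈-4.497757, sp=5, e=sp−y≈9.497757; I≈22.033157, D=e−e_prev≈10.419388; u=3/4·9.497757+1/2·22.033157+3/2·10.419388≈33.768978; next y=-1/2·(-4.497757)+1/4·33.768978≈10.691123
n=5: y≈10.691123, sp=4, e=sp−y≈-6.691123; I≈15.342034, D=e−e_prev≈-16.188880; u=3/4·(-6.691123)+1/2·15.342034+3/2·(-16.188880)≈-21.630645; next y=-1/2·10.691123+1/4·(-21.630645)≈-10.753223
n=6: y≈-10.753223, sp=4, e=sp−y≈14.753223; I≈30.095257, D=e−e_prev≈21.444346; u=3/4·14.753223+1/2·30.095257+3/2·21.444346≈58.279064; next y=-1/2·(-10.753223)+1/4·58.279064≈19.946377
n=7: y≈19.946377, sp=4, e=sp−y≈-15.946377; I≈14.148880, D=e−e_prev≈-30.699600; u=3/4·(-15.946377)+1/2·14.148880+3/2·(-30.699600)≈-50.934744; next y=-1/2·19.946377+1/4·(-50.934744)≈-22.706875
n=8: y≈-22.706875, sp=2, e=sp−y≈24.706875; I≈38.855754, D=e−e_prev≈40.653252; u=3/4·24.706875+1/2·38.855754+3/2·40.653252≈98.937911; next y=-1/2·(-22.706875)+1/4·98.937911≈36.087915
n=9: y≈36.087915, sp=2, e=sp−y≈-34.087915; I≈4.767839, D=e−e_prev≈-58.794790; u=3/4·(-34.087915)+1/2·4.767839+3/2·(-58.794790)≈-111.374201; next y=-1/2·36.087915+1/4·(-111.374201)≈-45.887508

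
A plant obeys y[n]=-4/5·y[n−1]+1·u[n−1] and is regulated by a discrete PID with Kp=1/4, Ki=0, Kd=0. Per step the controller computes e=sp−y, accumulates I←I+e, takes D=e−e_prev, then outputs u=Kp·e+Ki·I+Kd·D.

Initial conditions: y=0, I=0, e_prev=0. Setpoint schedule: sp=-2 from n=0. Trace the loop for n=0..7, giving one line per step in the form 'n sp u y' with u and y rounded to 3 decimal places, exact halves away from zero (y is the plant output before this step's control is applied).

(exact arithmetic carried between steps; '≈' marks a value shown rounded to 6 d.p. or computed from one; I and e_prev carry over from the previous line; the table rounds u and y to 3 d.p., halves away from zero)
n=0: y=0, sp=-2, e=sp−y=-2; I=-2, D=e−e_prev=-2; u=1/4·(-2)+0·(-2)+0·(-2)=-0.5; next y=-4/5·0+1·(-0.5)=-0.5
n=1: y=-0.5, sp=-2, e=sp−y=-1.5; I=-3.5, D=e−e_prev=0.5; u=1/4·(-1.5)+0·(-3.5)+0·0.5=-0.375; next y=-4/5·(-0.5)+1·(-0.375)=0.025
n=2: y=0.025, sp=-2, e=sp−y=-2.025; I=-5.525, D=e−e_prev=-0.525; u=1/4·(-2.025)+0·(-5.525)+0·(-0.525)=-0.50625; next y=-4/5·0.025+1·(-0.50625)=-0.52625
n=3: y=-0.52625, sp=-2, e=sp−y=-1.47375; I=-6.99875, D=e−e_prev=0.55125; u=1/4·(-1.47375)+0·(-6.99875)+0·0.55125≈-0.368438; next y=-4/5·(-0.52625)+1·(-0.368438)≈0.052563
n=4: y≈0.052563, sp=-2, e=sp−y≈-2.052563; I≈-9.051313, D=e−e_prev≈-0.578813; u=1/4·(-2.052563)+0·(-9.051313)+0·(-0.578813)≈-0.513141; next y=-4/5·0.052563+1·(-0.513141)≈-0.555191
n=5: y≈-0.555191, sp=-2, e=sp−y≈-1.444809; I≈-10.496122, D=e−e_prev≈0.607753; u=1/4·(-1.444809)+0·(-10.496122)+0·0.607753≈-0.361202; next y=-4/5·(-0.555191)+1·(-0.361202)≈0.082950
n=6: y≈0.082950, sp=-2, e=sp−y≈-2.082950; I≈-12.579072, D=e−e_prev≈-0.638141; u=1/4·(-2.082950)+0·(-12.579072)+0·(-0.638141)≈-0.520738; next y=-4/5·0.082950+1·(-0.520738)≈-0.587098
n=7: y≈-0.587098, sp=-2, e=sp−y≈-1.412902; I≈-13.991974, D=e−e_prev≈0.670048; u=1/4·(-1.412902)+0·(-13.991974)+0·0.670048≈-0.353226; next y=-4/5·(-0.587098)+1·(-0.353226)≈0.116453

0 -2 -0.500 0.000
1 -2 -0.375 -0.500
2 -2 -0.506 0.025
3 -2 -0.368 -0.526
4 -2 -0.513 0.053
5 -2 -0.361 -0.555
6 -2 -0.521 0.083
7 -2 -0.353 -0.587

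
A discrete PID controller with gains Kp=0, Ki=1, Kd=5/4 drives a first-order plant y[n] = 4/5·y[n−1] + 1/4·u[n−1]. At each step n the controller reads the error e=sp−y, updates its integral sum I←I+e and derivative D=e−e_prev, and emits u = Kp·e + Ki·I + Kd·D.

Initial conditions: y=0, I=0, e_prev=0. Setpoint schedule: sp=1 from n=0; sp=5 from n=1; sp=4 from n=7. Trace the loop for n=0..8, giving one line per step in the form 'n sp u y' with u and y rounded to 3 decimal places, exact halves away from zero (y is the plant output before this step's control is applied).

(exact arithmetic carried between steps; '≈' marks a value shown rounded to 6 d.p. or computed from one; I and e_prev carry over from the previous line; the table rounds u and y to 3 d.p., halves away from zero)
n=0: y=0, sp=1, e=sp−y=1; I=1, D=e−e_prev=1; u=0·1+1·1+5/4·1=2.25; next y=4/5·0+1/4·2.25=0.5625
n=1: y=0.5625, sp=5, e=sp−y=4.4375; I=5.4375, D=e−e_prev=3.4375; u=0·4.4375+1·5.4375+5/4·3.4375=9.734375; next y=4/5·0.5625+1/4·9.734375≈2.883594
n=2: y≈2.883594, sp=5, e=sp−y≈2.116406; I≈7.553906, D=e−e_prev≈-2.321094; u=0·2.116406+1·7.553906+5/4·(-2.321094)≈4.652539; next y=4/5·2.883594+1/4·4.652539≈3.470010
n=3: y≈3.470010, sp=5, e=sp−y≈1.529990; I≈9.083896, D=e−e_prev≈-0.586416; u=0·1.529990+1·9.083896+5/4·(-0.586416)≈8.350876; next y=4/5·3.470010+1/4·8.350876≈4.863727
n=4: y≈4.863727, sp=5, e=sp−y≈0.136273; I≈9.220170, D=e−e_prev≈-1.393717; u=0·0.136273+1·9.220170+5/4·(-1.393717)≈7.478023; next y=4/5·4.863727+1/4·7.478023≈5.760487
n=5: y≈5.760487, sp=5, e=sp−y≈-0.760487; I≈8.459682, D=e−e_prev≈-0.896760; u=0·(-0.760487)+1·8.459682+5/4·(-0.896760)≈7.338732; next y=4/5·5.760487+1/4·7.338732≈6.443073
n=6: y≈6.443073, sp=5, e=sp−y≈-1.443073; I≈7.016609, D=e−e_prev≈-0.682585; u=0·(-1.443073)+1·7.016609+5/4·(-0.682585)≈6.163378; next y=4/5·6.443073+1/4·6.163378≈6.695303
n=7: y≈6.695303, sp=4, e=sp−y≈-2.695303; I≈4.321307, D=e−e_prev≈-1.252230; u=0·(-2.695303)+1·4.321307+5/4·(-1.252230)≈2.756020; next y=4/5·6.695303+1/4·2.756020≈6.045247
n=8: y≈6.045247, sp=4, e=sp−y≈-2.045247; I≈2.276060, D=e−e_prev≈0.650056; u=0·(-2.045247)+1·2.276060+5/4·0.650056≈3.088629; next y=4/5·6.045247+1/4·3.088629≈5.608355

0 1 2.250 0.000
1 5 9.734 0.563
2 5 4.653 2.884
3 5 8.351 3.470
4 5 7.478 4.864
5 5 7.339 5.760
6 5 6.163 6.443
7 4 2.756 6.695
8 4 3.089 6.045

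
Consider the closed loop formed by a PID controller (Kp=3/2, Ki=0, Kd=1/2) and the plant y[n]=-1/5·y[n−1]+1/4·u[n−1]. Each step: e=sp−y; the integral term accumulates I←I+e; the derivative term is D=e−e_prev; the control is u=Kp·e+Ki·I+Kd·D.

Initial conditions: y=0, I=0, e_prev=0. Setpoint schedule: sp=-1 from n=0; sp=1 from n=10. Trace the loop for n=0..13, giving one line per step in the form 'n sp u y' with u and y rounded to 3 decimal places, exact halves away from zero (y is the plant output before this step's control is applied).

(exact arithmetic carried between steps; '≈' marks a value shown rounded to 6 d.p. or computed from one; I and e_prev carry over from the previous line; the table rounds u and y to 3 d.p., halves away from zero)
n=0: y=0, sp=-1, e=sp−y=-1; I=-1, D=e−e_prev=-1; u=3/2·(-1)+0·(-1)+1/2·(-1)=-2; next y=-1/5·0+1/4·(-2)=-0.5
n=1: y=-0.5, sp=-1, e=sp−y=-0.5; I=-1.5, D=e−e_prev=0.5; u=3/2·(-0.5)+0·(-1.5)+1/2·0.5=-0.5; next y=-1/5·(-0.5)+1/4·(-0.5)=-0.025
n=2: y=-0.025, sp=-1, e=sp−y=-0.975; I=-2.475, D=e−e_prev=-0.475; u=3/2·(-0.975)+0·(-2.475)+1/2·(-0.475)=-1.7; next y=-1/5·(-0.025)+1/4·(-1.7)=-0.42
n=3: y=-0.42, sp=-1, e=sp−y=-0.58; I=-3.055, D=e−e_prev=0.395; u=3/2·(-0.58)+0·(-3.055)+1/2·0.395=-0.6725; next y=-1/5·(-0.42)+1/4·(-0.6725)=-0.084125
n=4: y=-0.084125, sp=-1, e=sp−y=-0.915875; I=-3.970875, D=e−e_prev=-0.335875; u=3/2·(-0.915875)+0·(-3.970875)+1/2·(-0.335875)=-1.54175; next y=-1/5·(-0.084125)+1/4·(-1.54175)≈-0.368613
n=5: y≈-0.368613, sp=-1, e=sp−y≈-0.631388; I≈-4.602263, D=e−e_prev≈0.284488; u=3/2·(-0.631388)+0·(-4.602263)+1/2·0.284488≈-0.804838; next y=-1/5·(-0.368613)+1/4·(-0.804838)≈-0.127487
n=6: y≈-0.127487, sp=-1, e=sp−y≈-0.872513; I≈-5.474776, D=e−e_prev≈-0.241126; u=3/2·(-0.872513)+0·(-5.474776)+1/2·(-0.241126)≈-1.429333; next y=-1/5·(-0.127487)+1/4·(-1.429333)≈-0.331836
n=7: y≈-0.331836, sp=-1, e=sp−y≈-0.668164; I≈-6.142940, D=e−e_prev≈0.204349; u=3/2·(-0.668164)+0·(-6.142940)+1/2·0.204349≈-0.900072; next y=-1/5·(-0.331836)+1/4·(-0.900072)≈-0.158651
n=8: y≈-0.158651, sp=-1, e=sp−y≈-0.841349; I≈-6.984289, D=e−e_prev≈-0.173185; u=3/2·(-0.841349)+0·(-6.984289)+1/2·(-0.173185)≈-1.348616; next y=-1/5·(-0.158651)+1/4·(-1.348616)≈-0.305424
n=9: y≈-0.305424, sp=-1, e=sp−y≈-0.694576; I≈-7.678865, D=e−e_prev≈0.146773; u=3/2·(-0.694576)+0·(-7.678865)+1/2·0.146773≈-0.968478; next y=-1/5·(-0.305424)+1/4·(-0.968478)≈-0.181035
n=10: y≈-0.181035, sp=1, e=sp−y≈1.181035; I≈-6.497831, D=e−e_prev≈1.875611; u=3/2·1.181035+0·(-6.497831)+1/2·1.875611≈2.709357; next y=-1/5·(-0.181035)+1/4·2.709357≈0.713546
n=11: y≈0.713546, sp=1, e=sp−y≈0.286454; I≈-6.211377, D=e−e_prev≈-0.894581; u=3/2·0.286454+0·(-6.211377)+1/2·(-0.894581)≈-0.017610; next y=-1/5·0.713546+1/4·(-0.017610)≈-0.147112
n=12: y≈-0.147112, sp=1, e=sp−y≈1.147112; I≈-5.064265, D=e−e_prev≈0.860658; u=3/2·1.147112+0·(-5.064265)+1/2·0.860658≈2.150997; next y=-1/5·(-0.147112)+1/4·2.150997≈0.567171
n=13: y≈0.567171, sp=1, e=sp−y≈0.432829; I≈-4.631437, D=e−e_prev≈-0.714283; u=3/2·0.432829+0·(-4.631437)+1/2·(-0.714283)≈0.292101; next y=-1/5·0.567171+1/4·0.292101≈-0.040409

0 -1 -2.000 0.000
1 -1 -0.500 -0.500
2 -1 -1.700 -0.025
3 -1 -0.673 -0.420
4 -1 -1.542 -0.084
5 -1 -0.805 -0.369
6 -1 -1.429 -0.127
7 -1 -0.900 -0.332
8 -1 -1.349 -0.159
9 -1 -0.968 -0.305
10 1 2.709 -0.181
11 1 -0.018 0.714
12 1 2.151 -0.147
13 1 0.292 0.567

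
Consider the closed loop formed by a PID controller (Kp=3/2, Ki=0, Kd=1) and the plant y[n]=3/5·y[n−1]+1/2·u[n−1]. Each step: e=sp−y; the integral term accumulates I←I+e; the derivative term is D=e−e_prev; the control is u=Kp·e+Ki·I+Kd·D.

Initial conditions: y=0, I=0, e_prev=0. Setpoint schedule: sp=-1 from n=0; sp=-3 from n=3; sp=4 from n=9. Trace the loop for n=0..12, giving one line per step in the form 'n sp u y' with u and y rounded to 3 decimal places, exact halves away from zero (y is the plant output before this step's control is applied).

0 -1 -2.500 0.000
1 -1 1.625 -1.250
2 -1 -2.906 0.063
3 -3 -2.898 -1.416
4 -3 -0.169 -2.299
5 -3 -3.139 -1.464
6 -3 0.156 -2.448
7 -3 -3.471 -1.391
8 -3 0.534 -2.570
9 4 13.617 -1.275
10 4 -10.384 6.044
11 4 15.958 -1.566
12 4 -13.165 7.040

(exact arithmetic carried between steps; '≈' marks a value shown rounded to 6 d.p. or computed from one; I and e_prev carry over from the previous line; the table rounds u and y to 3 d.p., halves away from zero)
n=0: y=0, sp=-1, e=sp−y=-1; I=-1, D=e−e_prev=-1; u=3/2·(-1)+0·(-1)+1·(-1)=-2.5; next y=3/5·0+1/2·(-2.5)=-1.25
n=1: y=-1.25, sp=-1, e=sp−y=0.25; I=-0.75, D=e−e_prev=1.25; u=3/2·0.25+0·(-0.75)+1·1.25=1.625; next y=3/5·(-1.25)+1/2·1.625=0.0625
n=2: y=0.0625, sp=-1, e=sp−y=-1.0625; I=-1.8125, D=e−e_prev=-1.3125; u=3/2·(-1.0625)+0·(-1.8125)+1·(-1.3125)=-2.90625; next y=3/5·0.0625+1/2·(-2.90625)=-1.415625
n=3: y=-1.415625, sp=-3, e=sp−y=-1.584375; I=-3.396875, D=e−e_prev=-0.521875; u=3/2·(-1.584375)+0·(-3.396875)+1·(-0.521875)≈-2.898438; next y=3/5·(-1.415625)+1/2·(-2.898438)≈-2.298594
n=4: y≈-2.298594, sp=-3, e=sp−y≈-0.701406; I≈-4.098281, D=e−e_prev≈0.882969; u=3/2·(-0.701406)+0·(-4.098281)+1·0.882969≈-0.169141; next y=3/5·(-2.298594)+1/2·(-0.169141)≈-1.463727
n=5: y≈-1.463727, sp=-3, e=sp−y≈-1.536273; I≈-5.634555, D=e−e_prev≈-0.834867; u=3/2·(-1.536273)+0·(-5.634555)+1·(-0.834867)≈-3.139277; next y=3/5·(-1.463727)+1/2·(-3.139277)≈-2.447875
n=6: y≈-2.447875, sp=-3, e=sp−y≈-0.552125; I≈-6.186680, D=e−e_prev≈0.984148; u=3/2·(-0.552125)+0·(-6.186680)+1·0.984148≈0.155960; next y=3/5·(-2.447875)+1/2·0.155960≈-1.390745
n=7: y≈-1.390745, sp=-3, e=sp−y≈-1.609255; I≈-7.795935, D=e−e_prev≈-1.057130; u=3/2·(-1.609255)+0·(-7.795935)+1·(-1.057130)≈-3.471013; next y=3/5·(-1.390745)+1/2·(-3.471013)≈-2.569953
n=8: y≈-2.569953, sp=-3, e=sp−y≈-0.430047; I≈-8.225982, D=e−e_prev≈1.179208; u=3/2·(-0.430047)+0·(-8.225982)+1·1.179208≈0.534138; next y=3/5·(-2.569953)+1/2·0.534138≈-1.274903
n=9: y≈-1.274903, sp=4, e=sp−y≈5.274903; I≈-2.951079, D=e−e_prev≈5.704950; u=3/2·5.274903+0·(-2.951079)+1·5.704950≈13.617304; next y=3/5·(-1.274903)+1/2·13.617304≈6.043710
n=10: y≈6.043710, sp=4, e=sp−y≈-2.043710; I≈-4.994790, D=e−e_prev≈-7.318613; u=3/2·(-2.043710)+0·(-4.994790)+1·(-7.318613)≈-10.384178; next y=3/5·6.043710+1/2·(-10.384178)≈-1.565863
n=11: y≈-1.565863, sp=4, e=sp−y≈5.565863; I≈0.571074, D=e−e_prev≈7.609573; u=3/2·5.565863+0·0.571074+1·7.609573≈15.958368; next y=3/5·(-1.565863)+1/2·15.958368≈7.039666
n=12: y≈7.039666, sp=4, e=sp−y≈-3.039666; I≈-2.468593, D=e−e_prev≈-8.605529; u=3/2·(-3.039666)+0·(-2.468593)+1·(-8.605529)≈-13.165028; next y=3/5·7.039666+1/2·(-13.165028)≈-2.358714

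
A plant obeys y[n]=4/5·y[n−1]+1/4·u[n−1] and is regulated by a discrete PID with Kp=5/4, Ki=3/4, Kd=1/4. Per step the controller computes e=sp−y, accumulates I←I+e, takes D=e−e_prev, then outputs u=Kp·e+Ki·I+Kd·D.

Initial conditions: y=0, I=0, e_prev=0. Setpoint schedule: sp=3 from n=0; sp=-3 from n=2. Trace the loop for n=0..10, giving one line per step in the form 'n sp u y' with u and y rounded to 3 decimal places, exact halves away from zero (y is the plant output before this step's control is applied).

(exact arithmetic carried between steps; '≈' marks a value shown rounded to 6 d.p. or computed from one; I and e_prev carry over from the previous line; the table rounds u and y to 3 d.p., halves away from zero)
n=0: y=0, sp=3, e=sp−y=3; I=3, D=e−e_prev=3; u=5/4·3+3/4·3+1/4·3=6.75; next y=4/5·0+1/4·6.75=1.6875
n=1: y=1.6875, sp=3, e=sp−y=1.3125; I=4.3125, D=e−e_prev=-1.6875; u=5/4·1.3125+3/4·4.3125+1/4·(-1.6875)=4.453125; next y=4/5·1.6875+1/4·4.453125≈2.463281
n=2: y≈2.463281, sp=-3, e=sp−y≈-5.463281; I≈-1.150781, D=e−e_prev≈-6.775781; u=5/4·(-5.463281)+3/4·(-1.150781)+1/4·(-6.775781)≈-9.386133; next y=4/5·2.463281+1/4·(-9.386133)≈-0.375908
n=3: y≈-0.375908, sp=-3, e=sp−y≈-2.624092; I≈-3.774873, D=e−e_prev≈2.839189; u=5/4·(-2.624092)+3/4·(-3.774873)+1/4·2.839189≈-5.401472; next y=4/5·(-0.375908)+1/4·(-5.401472)≈-1.651095
n=4: y≈-1.651095, sp=-3, e=sp−y≈-1.348905; I≈-5.123778, D=e−e_prev≈1.275186; u=5/4·(-1.348905)+3/4·(-5.123778)+1/4·1.275186≈-5.210169; next y=4/5·(-1.651095)+1/4·(-5.210169)≈-2.623418
n=5: y≈-2.623418, sp=-3, e=sp−y≈-0.376582; I≈-5.500361, D=e−e_prev≈0.972323; u=5/4·(-0.376582)+3/4·(-5.500361)+1/4·0.972323≈-4.352917; next y=4/5·(-2.623418)+1/4·(-4.352917)≈-3.186964
n=6: y≈-3.186964, sp=-3, e=sp−y≈0.186964; I≈-5.313397, D=e−e_prev≈0.563546; u=5/4·0.186964+3/4·(-5.313397)+1/4·0.563546≈-3.610457; next y=4/5·(-3.186964)+1/4·(-3.610457)≈-3.452185
n=7: y≈-3.452185, sp=-3, e=sp−y≈0.452185; I≈-4.861212, D=e−e_prev≈0.265221; u=5/4·0.452185+3/4·(-4.861212)+1/4·0.265221≈-3.014372; next y=4/5·(-3.452185)+1/4·(-3.014372)≈-3.515341
n=8: y≈-3.515341, sp=-3, e=sp−y≈0.515341; I≈-4.345871, D=e−e_prev≈0.063156; u=5/4·0.515341+3/4·(-4.345871)+1/4·0.063156≈-2.599438; next y=4/5·(-3.515341)+1/4·(-2.599438)≈-3.462132
n=9: y≈-3.462132, sp=-3, e=sp−y≈0.462132; I≈-3.883738, D=e−e_prev≈-0.053209; u=5/4·0.462132+3/4·(-3.883738)+1/4·(-0.053209)≈-2.348441; next y=4/5·(-3.462132)+1/4·(-2.348441)≈-3.356816
n=10: y≈-3.356816, sp=-3, e=sp−y≈0.356816; I≈-3.526922, D=e−e_prev≈-0.105316; u=5/4·0.356816+3/4·(-3.526922)+1/4·(-0.105316)≈-2.225501; next y=4/5·(-3.356816)+1/4·(-2.225501)≈-3.241828

0 3 6.750 0.000
1 3 4.453 1.688
2 -3 -9.386 2.463
3 -3 -5.401 -0.376
4 -3 -5.210 -1.651
5 -3 -4.353 -2.623
6 -3 -3.610 -3.187
7 -3 -3.014 -3.452
8 -3 -2.599 -3.515
9 -3 -2.348 -3.462
10 -3 -2.226 -3.357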